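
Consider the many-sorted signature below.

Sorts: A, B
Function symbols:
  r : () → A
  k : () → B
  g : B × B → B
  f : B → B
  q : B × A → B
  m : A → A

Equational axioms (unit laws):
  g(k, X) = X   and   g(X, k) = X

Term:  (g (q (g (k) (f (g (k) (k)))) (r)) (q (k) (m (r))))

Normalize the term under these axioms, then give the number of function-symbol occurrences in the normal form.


1. (g (q (g (k) (f (g (k) (k)))) (r)) (q (k) (m (r))))  →  (g (q (f (g (k) (k))) (r)) (q (k) (m (r))))
2. (g (q (f (g (k) (k))) (r)) (q (k) (m (r))))  →  (g (q (f (k)) (r)) (q (k) (m (r))))
normal form: (g (q (f (k)) (r)) (q (k) (m (r))))

size = 9


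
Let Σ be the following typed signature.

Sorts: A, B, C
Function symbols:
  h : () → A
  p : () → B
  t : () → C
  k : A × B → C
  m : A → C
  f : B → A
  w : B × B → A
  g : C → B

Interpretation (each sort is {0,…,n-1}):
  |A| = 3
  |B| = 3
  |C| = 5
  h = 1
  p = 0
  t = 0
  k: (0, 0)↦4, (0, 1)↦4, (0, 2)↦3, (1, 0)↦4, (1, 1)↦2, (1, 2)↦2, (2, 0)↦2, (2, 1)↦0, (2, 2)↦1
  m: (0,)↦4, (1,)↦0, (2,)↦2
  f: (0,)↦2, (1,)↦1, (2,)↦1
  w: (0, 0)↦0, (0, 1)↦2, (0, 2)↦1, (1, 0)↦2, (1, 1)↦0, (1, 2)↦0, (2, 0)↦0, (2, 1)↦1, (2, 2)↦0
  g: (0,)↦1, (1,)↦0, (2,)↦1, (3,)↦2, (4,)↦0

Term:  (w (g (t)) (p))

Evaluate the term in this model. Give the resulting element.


value = 2

  t = 0
  (g (t)) = g(0,) = 1
  p = 0
  (w (g (t)) (p)) = w(1, 0) = 2


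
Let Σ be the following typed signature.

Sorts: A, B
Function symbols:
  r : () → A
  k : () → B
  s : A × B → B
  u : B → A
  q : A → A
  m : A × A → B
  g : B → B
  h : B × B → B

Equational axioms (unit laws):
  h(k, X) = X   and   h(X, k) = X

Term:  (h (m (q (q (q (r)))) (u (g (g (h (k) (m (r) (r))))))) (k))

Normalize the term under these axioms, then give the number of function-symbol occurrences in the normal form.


1. (h (m (q (q (q (r)))) (u (g (g (h (k) (m (r) (r))))))) (k))  →  (m (q (q (q (r)))) (u (g (g (h (k) (m (r) (r)))))))
2. (m (q (q (q (r)))) (u (g (g (h (k) (m (r) (r)))))))  →  (m (q (q (q (r)))) (u (g (g (m (r) (r))))))
normal form: (m (q (q (q (r)))) (u (g (g (m (r) (r))))))

size = 11


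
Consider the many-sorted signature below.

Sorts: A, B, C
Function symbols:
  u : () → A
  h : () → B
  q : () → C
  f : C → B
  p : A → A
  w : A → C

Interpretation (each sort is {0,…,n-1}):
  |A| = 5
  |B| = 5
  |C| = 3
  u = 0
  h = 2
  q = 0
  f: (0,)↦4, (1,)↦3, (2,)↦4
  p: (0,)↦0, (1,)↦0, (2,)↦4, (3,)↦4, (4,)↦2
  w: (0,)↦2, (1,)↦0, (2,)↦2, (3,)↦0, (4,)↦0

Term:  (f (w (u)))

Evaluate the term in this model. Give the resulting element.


value = 4

  u = 0
  (w (u)) = w(0,) = 2
  (f (w (u))) = f(2,) = 4


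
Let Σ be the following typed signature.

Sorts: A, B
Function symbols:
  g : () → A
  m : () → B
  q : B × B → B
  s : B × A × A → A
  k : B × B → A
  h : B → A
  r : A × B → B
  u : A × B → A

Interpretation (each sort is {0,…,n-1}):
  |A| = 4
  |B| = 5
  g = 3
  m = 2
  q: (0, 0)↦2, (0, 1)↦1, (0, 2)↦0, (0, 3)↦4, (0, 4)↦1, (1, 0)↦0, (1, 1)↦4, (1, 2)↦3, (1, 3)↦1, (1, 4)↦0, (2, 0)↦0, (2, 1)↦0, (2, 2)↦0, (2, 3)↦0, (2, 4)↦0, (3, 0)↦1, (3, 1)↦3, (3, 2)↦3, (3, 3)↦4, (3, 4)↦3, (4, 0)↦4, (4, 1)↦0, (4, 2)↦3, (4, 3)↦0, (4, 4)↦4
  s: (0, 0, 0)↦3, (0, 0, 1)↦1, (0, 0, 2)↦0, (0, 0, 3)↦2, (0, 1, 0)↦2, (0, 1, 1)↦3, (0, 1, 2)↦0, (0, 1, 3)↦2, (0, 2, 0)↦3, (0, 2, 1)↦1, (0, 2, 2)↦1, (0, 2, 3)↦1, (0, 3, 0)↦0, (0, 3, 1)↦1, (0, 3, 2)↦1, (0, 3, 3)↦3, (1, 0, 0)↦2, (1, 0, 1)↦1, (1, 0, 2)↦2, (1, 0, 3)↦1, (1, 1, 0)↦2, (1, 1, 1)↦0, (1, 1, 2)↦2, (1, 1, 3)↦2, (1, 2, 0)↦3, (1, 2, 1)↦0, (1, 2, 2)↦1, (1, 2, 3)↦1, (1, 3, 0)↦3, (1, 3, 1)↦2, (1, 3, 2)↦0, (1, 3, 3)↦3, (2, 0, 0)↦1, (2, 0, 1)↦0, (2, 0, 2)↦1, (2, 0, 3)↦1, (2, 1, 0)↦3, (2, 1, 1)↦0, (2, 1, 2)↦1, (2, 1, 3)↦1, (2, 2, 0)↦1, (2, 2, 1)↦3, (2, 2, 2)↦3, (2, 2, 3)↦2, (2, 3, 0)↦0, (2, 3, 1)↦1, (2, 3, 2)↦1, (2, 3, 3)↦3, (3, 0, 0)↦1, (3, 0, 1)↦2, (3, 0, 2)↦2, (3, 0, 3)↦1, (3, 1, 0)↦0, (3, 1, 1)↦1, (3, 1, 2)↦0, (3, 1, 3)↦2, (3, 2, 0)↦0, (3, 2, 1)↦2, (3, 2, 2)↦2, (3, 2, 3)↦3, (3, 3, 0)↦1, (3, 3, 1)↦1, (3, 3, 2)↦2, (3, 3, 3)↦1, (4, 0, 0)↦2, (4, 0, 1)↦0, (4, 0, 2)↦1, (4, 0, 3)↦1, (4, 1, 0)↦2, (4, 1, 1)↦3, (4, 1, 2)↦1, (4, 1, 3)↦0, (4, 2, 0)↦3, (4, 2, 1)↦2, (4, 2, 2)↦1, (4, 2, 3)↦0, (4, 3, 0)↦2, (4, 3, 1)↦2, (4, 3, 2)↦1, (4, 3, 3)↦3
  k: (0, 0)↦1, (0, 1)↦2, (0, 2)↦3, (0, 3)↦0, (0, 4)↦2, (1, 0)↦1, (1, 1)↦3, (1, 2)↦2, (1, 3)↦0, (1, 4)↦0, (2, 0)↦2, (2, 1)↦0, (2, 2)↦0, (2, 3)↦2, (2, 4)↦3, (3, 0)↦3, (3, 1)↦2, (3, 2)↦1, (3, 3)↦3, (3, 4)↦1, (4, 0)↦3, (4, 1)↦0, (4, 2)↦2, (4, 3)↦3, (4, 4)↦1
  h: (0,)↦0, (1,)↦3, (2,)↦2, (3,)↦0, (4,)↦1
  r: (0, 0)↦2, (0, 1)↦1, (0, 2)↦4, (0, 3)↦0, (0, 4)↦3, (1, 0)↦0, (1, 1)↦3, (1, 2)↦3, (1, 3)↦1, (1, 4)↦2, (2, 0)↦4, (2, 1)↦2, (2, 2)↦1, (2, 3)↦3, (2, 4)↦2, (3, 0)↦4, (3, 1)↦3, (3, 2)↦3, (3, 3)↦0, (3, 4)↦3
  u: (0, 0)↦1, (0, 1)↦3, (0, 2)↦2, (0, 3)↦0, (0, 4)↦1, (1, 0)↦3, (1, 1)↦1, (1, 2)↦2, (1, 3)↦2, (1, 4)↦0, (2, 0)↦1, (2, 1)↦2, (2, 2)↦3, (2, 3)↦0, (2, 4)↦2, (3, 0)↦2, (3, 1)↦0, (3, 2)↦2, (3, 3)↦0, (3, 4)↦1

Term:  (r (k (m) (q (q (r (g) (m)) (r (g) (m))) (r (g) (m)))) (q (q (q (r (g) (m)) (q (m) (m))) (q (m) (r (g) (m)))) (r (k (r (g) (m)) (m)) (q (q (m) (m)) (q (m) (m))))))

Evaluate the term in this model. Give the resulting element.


  m = 2
  g = 3
  m = 2
  (r (g) (m)) = r(3, 2) = 3
  g = 3
  m = 2
  (r (g) (m)) = r(3, 2) = 3
  (q (r (g) (m)) (r (g) (m))) = q(3, 3) = 4
  g = 3
  m = 2
  (r (g) (m)) = r(3, 2) = 3
  (q (q (r (g) (m)) (r (g) (m))) (r (g) (m))) = q(4, 3) = 0
  (k (m) (q (q (r (g) (m)) (r (g) (m))) (r (g) (m)))) = k(2, 0) = 2
  g = 3
  m = 2
  (r (g) (m)) = r(3, 2) = 3
  m = 2
  m = 2
  (q (m) (m)) = q(2, 2) = 0
  (q (r (g) (m)) (q (m) (m))) = q(3, 0) = 1
  m = 2
  g = 3
  m = 2
  (r (g) (m)) = r(3, 2) = 3
  (q (m) (r (g) (m))) = q(2, 3) = 0
  (q (q (r (g) (m)) (q (m) (m))) (q (m) (r (g) (m)))) = q(1, 0) = 0
  g = 3
  m = 2
  (r (g) (m)) = r(3, 2) = 3
  m = 2
  (k (r (g) (m)) (m)) = k(3, 2) = 1
  m = 2
  m = 2
  (q (m) (m)) = q(2, 2) = 0
  m = 2
  m = 2
  (q (m) (m)) = q(2, 2) = 0
  (q (q (m) (m)) (q (m) (m))) = q(0, 0) = 2
  (r (k (r (g) (m)) (m)) (q (q (m) (m)) (q (m) (m)))) = r(1, 2) = 3
  (q (q (q (r (g) (m)) (q (m) (m))) (q (m) (r (g) (m)))) (r (k (r (g) (m)) (m)) (q (q (m) (m)) (q (m) (m))))) = q(0, 3) = 4
  (r (k (m) (q (q (r (g) (m)) (r (g) (m))) (r (g) (m)))) (q (q (q (r (g) (m)) (q (m) (m))) (q (m) (r (g) (m)))) (r (k (r (g) (m)) (m)) (q (q (m) (m)) (q (m) (m)))))) = r(2, 4) = 2

value = 2


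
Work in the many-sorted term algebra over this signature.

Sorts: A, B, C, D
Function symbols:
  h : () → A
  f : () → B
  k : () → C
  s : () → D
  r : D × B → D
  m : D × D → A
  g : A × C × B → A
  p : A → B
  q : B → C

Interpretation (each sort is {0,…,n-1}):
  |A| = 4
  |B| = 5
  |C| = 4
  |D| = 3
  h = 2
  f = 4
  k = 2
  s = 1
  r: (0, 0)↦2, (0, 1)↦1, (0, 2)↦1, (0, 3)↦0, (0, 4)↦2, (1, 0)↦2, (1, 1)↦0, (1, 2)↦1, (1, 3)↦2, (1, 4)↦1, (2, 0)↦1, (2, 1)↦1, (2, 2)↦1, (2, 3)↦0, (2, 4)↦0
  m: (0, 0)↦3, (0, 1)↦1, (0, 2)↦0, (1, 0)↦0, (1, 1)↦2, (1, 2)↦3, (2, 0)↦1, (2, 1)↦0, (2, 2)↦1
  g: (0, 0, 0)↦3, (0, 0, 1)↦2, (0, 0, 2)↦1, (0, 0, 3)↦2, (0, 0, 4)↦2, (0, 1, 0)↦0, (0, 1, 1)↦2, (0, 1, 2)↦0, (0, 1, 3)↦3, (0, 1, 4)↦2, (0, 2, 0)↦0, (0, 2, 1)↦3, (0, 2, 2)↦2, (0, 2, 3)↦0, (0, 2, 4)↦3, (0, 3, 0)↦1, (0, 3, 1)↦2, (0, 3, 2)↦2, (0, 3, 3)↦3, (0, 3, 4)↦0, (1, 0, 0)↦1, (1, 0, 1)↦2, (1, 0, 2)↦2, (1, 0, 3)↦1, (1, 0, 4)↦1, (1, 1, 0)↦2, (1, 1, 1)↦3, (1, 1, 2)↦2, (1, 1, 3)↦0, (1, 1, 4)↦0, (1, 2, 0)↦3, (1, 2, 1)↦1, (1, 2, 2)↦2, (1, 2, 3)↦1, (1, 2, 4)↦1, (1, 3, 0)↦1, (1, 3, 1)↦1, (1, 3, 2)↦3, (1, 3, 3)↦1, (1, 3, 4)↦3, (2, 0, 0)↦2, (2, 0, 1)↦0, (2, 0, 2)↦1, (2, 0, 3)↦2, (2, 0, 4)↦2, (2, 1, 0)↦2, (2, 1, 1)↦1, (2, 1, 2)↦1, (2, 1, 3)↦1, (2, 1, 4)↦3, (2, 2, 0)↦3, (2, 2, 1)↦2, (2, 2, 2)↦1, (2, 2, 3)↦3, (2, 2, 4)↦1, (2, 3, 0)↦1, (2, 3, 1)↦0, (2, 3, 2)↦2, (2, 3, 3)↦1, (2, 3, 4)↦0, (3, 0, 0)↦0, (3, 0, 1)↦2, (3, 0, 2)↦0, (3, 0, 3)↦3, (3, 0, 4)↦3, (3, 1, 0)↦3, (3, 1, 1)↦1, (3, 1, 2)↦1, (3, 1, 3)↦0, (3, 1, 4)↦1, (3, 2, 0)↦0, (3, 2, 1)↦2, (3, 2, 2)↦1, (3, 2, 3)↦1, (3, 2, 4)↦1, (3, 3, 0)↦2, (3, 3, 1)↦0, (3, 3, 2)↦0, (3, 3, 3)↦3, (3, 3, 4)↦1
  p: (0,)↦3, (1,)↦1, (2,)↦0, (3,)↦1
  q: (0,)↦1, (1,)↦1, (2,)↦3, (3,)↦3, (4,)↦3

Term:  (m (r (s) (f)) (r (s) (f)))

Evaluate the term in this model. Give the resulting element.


  s = 1
  f = 4
  (r (s) (f)) = r(1, 4) = 1
  s = 1
  f = 4
  (r (s) (f)) = r(1, 4) = 1
  (m (r (s) (f)) (r (s) (f))) = m(1, 1) = 2

value = 2


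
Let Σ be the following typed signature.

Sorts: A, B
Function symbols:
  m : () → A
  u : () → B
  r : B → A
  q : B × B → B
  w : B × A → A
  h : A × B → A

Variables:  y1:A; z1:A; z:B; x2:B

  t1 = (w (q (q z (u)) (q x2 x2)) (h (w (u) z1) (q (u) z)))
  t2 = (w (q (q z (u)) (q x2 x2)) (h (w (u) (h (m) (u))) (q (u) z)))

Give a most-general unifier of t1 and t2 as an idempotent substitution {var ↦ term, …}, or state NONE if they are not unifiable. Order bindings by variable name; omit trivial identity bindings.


{z1 ↦ (h (m) (u))}


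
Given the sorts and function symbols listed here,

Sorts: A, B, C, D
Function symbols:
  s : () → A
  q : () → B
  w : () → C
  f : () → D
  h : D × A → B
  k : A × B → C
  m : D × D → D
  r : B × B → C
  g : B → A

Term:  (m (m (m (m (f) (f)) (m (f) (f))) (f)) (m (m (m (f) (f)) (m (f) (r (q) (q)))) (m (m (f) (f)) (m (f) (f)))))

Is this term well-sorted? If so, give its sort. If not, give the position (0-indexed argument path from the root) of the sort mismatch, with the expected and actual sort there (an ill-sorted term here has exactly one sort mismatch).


ill-sorted at position [1, 0, 1, 1]: expected D, got C

        (f) : D
        (f) : D
      (m (f) (f)) : D
        (f) : D
        (f) : D
      (m (f) (f)) : D
    (m (m (f) (f)) (m (f) (f))) : D
    (f) : D
  (m (m (m (f) (f)) (m (f) (f))) (f)) : D
        (f) : D
        (f) : D
      (m (f) (f)) : D
        (f) : D
          (q) : B
          (q) : B
        (r (q) (q)) : C
      (m (f) (r (q) (q))) : ✗ arg 1 at [1, 0, 1, 1] has sort C, expected D
        (f) : D
        (f) : D
      (m (f) (f)) : D
        (f) : D
        (f) : D
      (m (f) (f)) : D
    (m (m (f) (f)) (m (f) (f))) : D


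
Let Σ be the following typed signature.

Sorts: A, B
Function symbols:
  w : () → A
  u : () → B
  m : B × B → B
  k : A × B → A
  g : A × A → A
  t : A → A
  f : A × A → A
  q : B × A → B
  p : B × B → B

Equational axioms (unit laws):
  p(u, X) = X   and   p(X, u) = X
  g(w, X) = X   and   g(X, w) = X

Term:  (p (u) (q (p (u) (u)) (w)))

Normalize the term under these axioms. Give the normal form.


normal form = (q (u) (w))

1. (p (u) (q (p (u) (u)) (w)))  →  (q (p (u) (u)) (w))
2. (q (p (u) (u)) (w))  →  (q (u) (w))


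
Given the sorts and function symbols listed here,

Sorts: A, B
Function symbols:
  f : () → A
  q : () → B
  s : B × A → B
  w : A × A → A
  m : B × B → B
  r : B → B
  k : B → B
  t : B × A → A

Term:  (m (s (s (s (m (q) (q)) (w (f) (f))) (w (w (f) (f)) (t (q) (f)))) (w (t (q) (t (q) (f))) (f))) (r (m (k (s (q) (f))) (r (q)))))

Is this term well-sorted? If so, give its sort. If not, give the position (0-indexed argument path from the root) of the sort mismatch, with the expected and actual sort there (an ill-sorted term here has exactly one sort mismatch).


          (q) : B
          (q) : B
        (m (q) (q)) : B
          (f) : A
          (f) : A
        (w (f) (f)) : A
      (s (m (q) (q)) (w (f) (f))) : B
          (f) : A
          (f) : A
        (w (f) (f)) : A
          (q) : B
          (f) : A
        (t (q) (f)) : A
      (w (w (f) (f)) (t (q) (f))) : A
    (s (s (m (q) (q)) (w (f) (f))) (w (w (f) (f)) (t (q) (f)))) : B
        (q) : B
          (q) : B
          (f) : A
        (t (q) (f)) : A
      (t (q) (t (q) (f))) : A
      (f) : A
    (w (t (q) (t (q) (f))) (f)) : A
  (s (s (s (m (q) (q)) (w (f) (f))) (w (w (f) (f)) (t (q) (f)))) (w (t (q) (t (q) (f))) (f))) : B
          (q) : B
          (f) : A
        (s (q) (f)) : B
      (k (s (q) (f))) : B
        (q) : B
      (r (q)) : B
    (m (k (s (q) (f))) (r (q))) : B
  (r (m (k (s (q) (f))) (r (q)))) : B
(m (s (s (s (m (q) (q)) (w (f) (f))) (w (w (f) (f)) (t (q) (f)))) (w (t (q) (t (q) (f))) (f))) (r (m (k (s (q) (f))) (r (q))))) : B

well-sorted; sort = B


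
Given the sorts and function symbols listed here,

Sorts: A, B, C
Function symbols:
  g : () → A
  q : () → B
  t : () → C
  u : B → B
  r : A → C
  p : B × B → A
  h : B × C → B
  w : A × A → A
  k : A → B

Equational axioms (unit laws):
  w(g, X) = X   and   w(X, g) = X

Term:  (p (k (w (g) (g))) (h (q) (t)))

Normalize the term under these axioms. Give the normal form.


normal form = (p (k (g)) (h (q) (t)))

1. (p (k (w (g) (g))) (h (q) (t)))  →  (p (k (g)) (h (q) (t)))


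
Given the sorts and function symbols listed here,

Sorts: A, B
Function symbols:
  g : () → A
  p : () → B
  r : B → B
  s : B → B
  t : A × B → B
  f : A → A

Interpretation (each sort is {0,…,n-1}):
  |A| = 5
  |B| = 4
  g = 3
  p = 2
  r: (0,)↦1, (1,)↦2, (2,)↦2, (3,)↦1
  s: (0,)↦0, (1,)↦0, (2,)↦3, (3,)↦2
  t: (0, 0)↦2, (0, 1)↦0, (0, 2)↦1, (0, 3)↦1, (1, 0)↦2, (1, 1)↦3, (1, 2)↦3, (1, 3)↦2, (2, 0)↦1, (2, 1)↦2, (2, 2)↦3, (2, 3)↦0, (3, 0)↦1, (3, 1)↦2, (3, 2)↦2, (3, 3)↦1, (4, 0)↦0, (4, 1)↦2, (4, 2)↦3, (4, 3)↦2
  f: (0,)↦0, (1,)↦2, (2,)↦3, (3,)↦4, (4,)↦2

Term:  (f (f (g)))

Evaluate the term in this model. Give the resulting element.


  g = 3
  (f (g)) = f(3,) = 4
  (f (f (g))) = f(4,) = 2

value = 2


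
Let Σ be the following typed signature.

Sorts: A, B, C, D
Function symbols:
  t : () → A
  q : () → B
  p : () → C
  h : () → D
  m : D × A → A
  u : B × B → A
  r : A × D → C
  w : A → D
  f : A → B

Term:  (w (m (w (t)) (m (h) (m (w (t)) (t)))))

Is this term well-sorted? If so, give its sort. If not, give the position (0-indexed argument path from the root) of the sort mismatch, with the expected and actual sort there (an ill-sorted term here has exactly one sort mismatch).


well-sorted; sort = D

      (t) : A
    (w (t)) : D
      (h) : D
          (t) : A
        (w (t)) : D
        (t) : A
      (m (w (t)) (t)) : A
    (m (h) (m (w (t)) (t))) : A
  (m (w (t)) (m (h) (m (w (t)) (t)))) : A
(w (m (w (t)) (m (h) (m (w (t)) (t))))) : D


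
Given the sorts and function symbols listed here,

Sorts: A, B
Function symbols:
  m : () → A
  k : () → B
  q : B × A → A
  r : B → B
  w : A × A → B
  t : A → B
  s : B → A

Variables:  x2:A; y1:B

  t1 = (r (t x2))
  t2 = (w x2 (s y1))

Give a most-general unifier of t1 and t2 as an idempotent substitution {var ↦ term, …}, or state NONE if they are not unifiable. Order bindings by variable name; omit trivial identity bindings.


NONE (not unifiable)

head clash or occurs-check failure — not unifiable


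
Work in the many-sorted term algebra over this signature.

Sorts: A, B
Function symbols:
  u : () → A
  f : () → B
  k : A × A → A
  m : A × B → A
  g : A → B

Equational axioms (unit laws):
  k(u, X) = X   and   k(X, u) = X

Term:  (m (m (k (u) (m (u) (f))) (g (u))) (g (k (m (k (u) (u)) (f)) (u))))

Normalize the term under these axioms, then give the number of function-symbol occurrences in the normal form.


1. (m (m (k (u) (m (u) (f))) (g (u))) (g (k (m (k (u) (u)) (f)) (u))))  →  (m (m (m (u) (f)) (g (u))) (g (k (m (k (u) (u)) (f)) (u))))
2. (m (m (m (u) (f)) (g (u))) (g (k (m (k (u) (u)) (f)) (u))))  →  (m (m (m (u) (f)) (g (u))) (g (m (k (u) (u)) (f))))
3. (m (m (m (u) (f)) (g (u))) (g (m (k (u) (u)) (f))))  →  (m (m (m (u) (f)) (g (u))) (g (m (u) (f))))
normal form: (m (m (m (u) (f)) (g (u))) (g (m (u) (f))))

size = 11


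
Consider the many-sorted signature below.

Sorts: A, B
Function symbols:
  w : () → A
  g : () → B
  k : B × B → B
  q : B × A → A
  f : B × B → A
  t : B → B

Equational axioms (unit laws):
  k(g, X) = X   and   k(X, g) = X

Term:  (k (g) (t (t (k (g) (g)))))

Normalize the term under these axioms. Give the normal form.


1. (k (g) (t (t (k (g) (g)))))  →  (t (t (k (g) (g))))
2. (t (t (k (g) (g))))  →  (t (t (g)))

normal form = (t (t (g)))


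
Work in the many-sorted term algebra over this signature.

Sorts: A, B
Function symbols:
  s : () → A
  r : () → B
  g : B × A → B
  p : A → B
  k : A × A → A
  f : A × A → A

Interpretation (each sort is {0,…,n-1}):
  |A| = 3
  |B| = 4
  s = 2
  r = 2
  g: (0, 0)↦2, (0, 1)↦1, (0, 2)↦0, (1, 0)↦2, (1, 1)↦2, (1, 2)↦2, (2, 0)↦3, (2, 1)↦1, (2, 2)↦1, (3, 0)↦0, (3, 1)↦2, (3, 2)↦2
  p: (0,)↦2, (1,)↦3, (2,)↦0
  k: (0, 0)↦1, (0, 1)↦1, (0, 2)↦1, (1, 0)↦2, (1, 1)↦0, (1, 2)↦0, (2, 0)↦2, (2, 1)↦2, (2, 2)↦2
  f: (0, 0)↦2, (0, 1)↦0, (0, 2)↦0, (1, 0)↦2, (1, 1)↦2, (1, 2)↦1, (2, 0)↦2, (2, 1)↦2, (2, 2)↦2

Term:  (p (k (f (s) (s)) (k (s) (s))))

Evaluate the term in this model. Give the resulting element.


value = 0

  s = 2
  s = 2
  (f (s) (s)) = f(2, 2) = 2
  s = 2
  s = 2
  (k (s) (s)) = k(2, 2) = 2
  (k (f (s) (s)) (k (s) (s))) = k(2, 2) = 2
  (p (k (f (s) (s)) (k (s) (s)))) = p(2,) = 0


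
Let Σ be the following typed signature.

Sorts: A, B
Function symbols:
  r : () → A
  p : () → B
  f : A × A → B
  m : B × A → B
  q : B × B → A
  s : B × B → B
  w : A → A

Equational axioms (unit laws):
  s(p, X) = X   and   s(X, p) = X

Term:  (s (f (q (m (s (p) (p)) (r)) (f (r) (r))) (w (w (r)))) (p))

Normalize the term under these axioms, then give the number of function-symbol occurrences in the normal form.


1. (s (f (q (m (s (p) (p)) (r)) (f (r) (r))) (w (w (r)))) (p))  →  (f (q (m (s (p) (p)) (r)) (f (r) (r))) (w (w (r))))
2. (f (q (m (s (p) (p)) (r)) (f (r) (r))) (w (w (r))))  →  (f (q (m (p) (r)) (f (r) (r))) (w (w (r))))
normal form: (f (q (m (p) (r)) (f (r) (r))) (w (w (r))))

size = 11


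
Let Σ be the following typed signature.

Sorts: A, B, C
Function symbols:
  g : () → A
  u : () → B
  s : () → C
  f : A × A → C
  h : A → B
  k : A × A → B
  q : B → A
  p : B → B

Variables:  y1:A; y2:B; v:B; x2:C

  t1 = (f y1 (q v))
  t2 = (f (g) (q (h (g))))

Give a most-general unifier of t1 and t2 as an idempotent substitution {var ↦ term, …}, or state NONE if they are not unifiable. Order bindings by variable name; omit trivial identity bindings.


{v ↦ (h (g)), y1 ↦ (g)}


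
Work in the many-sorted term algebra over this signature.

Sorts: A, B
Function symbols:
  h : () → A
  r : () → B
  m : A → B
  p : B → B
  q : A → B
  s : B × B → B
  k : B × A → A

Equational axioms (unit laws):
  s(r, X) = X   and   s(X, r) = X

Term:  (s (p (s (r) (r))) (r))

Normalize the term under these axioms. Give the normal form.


normal form = (p (r))

1. (s (p (s (r) (r))) (r))  →  (p (s (r) (r)))
2. (p (s (r) (r)))  →  (p (r))


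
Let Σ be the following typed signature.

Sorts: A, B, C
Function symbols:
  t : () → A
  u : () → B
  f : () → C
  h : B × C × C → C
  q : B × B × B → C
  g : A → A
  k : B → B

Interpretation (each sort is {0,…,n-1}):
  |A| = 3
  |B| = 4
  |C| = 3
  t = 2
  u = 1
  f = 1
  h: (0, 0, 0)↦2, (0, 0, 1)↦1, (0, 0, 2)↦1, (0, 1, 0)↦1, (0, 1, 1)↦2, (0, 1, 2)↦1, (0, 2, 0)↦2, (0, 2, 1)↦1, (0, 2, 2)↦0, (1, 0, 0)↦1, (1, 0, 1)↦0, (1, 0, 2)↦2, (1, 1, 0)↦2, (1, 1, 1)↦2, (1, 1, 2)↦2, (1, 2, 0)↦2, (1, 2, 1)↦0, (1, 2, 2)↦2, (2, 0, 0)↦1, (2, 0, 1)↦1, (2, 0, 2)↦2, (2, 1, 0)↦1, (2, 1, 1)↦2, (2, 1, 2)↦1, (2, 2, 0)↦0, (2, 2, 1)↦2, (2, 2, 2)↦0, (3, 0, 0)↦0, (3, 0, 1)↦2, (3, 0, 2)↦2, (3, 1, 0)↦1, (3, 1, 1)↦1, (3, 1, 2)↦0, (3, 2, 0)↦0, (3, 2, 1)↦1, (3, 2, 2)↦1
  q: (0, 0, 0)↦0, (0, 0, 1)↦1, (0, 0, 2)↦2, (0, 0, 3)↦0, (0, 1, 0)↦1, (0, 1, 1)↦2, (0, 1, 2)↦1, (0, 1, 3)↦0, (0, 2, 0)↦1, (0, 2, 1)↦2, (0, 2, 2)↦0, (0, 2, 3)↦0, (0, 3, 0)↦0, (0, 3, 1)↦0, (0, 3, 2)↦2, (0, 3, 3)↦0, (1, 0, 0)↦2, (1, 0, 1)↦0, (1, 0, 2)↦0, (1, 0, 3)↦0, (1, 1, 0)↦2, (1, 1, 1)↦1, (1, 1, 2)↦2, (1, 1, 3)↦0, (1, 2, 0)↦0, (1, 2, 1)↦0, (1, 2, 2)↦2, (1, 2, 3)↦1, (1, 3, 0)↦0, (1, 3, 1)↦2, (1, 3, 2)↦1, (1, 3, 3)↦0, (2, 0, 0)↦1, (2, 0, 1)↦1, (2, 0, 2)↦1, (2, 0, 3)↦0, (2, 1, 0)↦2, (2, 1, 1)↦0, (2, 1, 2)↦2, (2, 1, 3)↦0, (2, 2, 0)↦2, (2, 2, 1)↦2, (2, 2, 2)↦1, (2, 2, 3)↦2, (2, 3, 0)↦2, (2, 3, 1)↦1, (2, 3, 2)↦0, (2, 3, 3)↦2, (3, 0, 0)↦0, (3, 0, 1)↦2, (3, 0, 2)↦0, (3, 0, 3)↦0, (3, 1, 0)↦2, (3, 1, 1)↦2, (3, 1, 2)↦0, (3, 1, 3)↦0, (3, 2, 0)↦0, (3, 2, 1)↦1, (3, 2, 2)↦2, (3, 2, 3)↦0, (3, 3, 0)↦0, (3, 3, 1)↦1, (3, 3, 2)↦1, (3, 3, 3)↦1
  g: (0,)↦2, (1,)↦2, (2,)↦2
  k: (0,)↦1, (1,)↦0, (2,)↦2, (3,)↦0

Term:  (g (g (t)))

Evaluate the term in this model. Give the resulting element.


  t = 2
  (g (t)) = g(2,) = 2
  (g (g (t))) = g(2,) = 2

value = 2


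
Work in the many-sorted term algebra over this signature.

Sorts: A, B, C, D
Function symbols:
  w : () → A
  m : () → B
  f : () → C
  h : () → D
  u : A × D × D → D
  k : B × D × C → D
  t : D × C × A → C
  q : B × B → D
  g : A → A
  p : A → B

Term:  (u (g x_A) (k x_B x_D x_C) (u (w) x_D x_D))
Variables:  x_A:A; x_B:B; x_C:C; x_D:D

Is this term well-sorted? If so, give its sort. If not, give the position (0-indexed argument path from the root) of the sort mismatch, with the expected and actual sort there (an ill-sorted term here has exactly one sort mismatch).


well-sorted; sort = D

    x_A : A
  (g x_A) : A
    x_B : B
    x_D : D
    x_C : C
  (k x_B x_D x_C) : D
    (w) : A
    x_D : D
    x_D : D
  (u (w) x_D x_D) : D
(u (g x_A) (k x_B x_D x_C) (u (w) x_D x_D)) : D


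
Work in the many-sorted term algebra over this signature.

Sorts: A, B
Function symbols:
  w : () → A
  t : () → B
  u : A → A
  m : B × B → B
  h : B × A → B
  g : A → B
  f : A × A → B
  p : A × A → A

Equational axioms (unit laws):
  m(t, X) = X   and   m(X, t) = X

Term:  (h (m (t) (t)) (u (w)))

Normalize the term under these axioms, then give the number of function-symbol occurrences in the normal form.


1. (h (m (t) (t)) (u (w)))  →  (h (t) (u (w)))
normal form: (h (t) (u (w)))

size = 4


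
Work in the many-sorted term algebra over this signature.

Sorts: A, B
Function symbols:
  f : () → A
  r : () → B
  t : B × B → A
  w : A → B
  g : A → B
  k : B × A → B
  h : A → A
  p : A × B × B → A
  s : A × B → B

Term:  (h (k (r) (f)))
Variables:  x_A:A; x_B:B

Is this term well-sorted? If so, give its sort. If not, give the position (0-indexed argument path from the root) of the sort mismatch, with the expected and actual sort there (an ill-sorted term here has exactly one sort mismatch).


    (r) : B
    (f) : A
  (k (r) (f)) : B
(h (k (r) (f))) : ✗ arg 0 at [0] has sort B, expected A

ill-sorted at position [0]: expected A, got B


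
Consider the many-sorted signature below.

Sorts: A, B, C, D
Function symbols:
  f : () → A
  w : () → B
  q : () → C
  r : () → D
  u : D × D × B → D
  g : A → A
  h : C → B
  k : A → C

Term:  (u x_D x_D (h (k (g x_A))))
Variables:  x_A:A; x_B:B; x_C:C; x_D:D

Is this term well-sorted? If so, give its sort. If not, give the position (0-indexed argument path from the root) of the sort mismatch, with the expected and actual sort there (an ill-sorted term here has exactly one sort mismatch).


  x_D : D
  x_D : D
        x_A : A
      (g x_A) : A
    (k (g x_A)) : C
  (h (k (g x_A))) : B
(u x_D x_D (h (k (g x_A)))) : D

well-sorted; sort = D


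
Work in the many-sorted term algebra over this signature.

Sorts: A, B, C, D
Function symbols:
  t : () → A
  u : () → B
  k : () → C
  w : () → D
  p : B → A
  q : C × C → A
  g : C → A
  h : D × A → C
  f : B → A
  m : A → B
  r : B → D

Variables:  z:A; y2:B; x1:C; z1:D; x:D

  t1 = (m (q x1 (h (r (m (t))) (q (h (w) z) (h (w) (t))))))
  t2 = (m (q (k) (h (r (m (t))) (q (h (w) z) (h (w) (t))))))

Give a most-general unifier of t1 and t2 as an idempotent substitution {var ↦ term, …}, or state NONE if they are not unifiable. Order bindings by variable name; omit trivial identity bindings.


{x1 ↦ (k)}


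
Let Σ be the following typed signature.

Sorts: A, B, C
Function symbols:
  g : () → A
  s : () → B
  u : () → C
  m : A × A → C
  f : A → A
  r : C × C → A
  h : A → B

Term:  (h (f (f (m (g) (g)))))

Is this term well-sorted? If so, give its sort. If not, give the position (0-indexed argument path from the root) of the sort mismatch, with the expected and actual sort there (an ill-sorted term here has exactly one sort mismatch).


        (g) : A
        (g) : A
      (m (g) (g)) : C
    (f (m (g) (g))) : ✗ arg 0 at [0, 0, 0] has sort C, expected A

ill-sorted at position [0, 0, 0]: expected A, got C


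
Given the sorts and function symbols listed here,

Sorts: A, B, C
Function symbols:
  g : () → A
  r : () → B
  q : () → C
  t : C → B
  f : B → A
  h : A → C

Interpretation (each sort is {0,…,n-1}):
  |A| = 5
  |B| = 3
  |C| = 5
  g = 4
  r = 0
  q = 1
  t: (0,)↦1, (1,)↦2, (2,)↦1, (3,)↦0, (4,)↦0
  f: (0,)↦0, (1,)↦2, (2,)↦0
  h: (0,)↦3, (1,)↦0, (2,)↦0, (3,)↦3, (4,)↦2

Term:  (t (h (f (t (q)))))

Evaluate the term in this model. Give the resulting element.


value = 0

  q = 1
  (t (q)) = t(1,) = 2
  (f (t (q))) = f(2,) = 0
  (h (f (t (q)))) = h(0,) = 3
  (t (h (f (t (q))))) = t(3,) = 0


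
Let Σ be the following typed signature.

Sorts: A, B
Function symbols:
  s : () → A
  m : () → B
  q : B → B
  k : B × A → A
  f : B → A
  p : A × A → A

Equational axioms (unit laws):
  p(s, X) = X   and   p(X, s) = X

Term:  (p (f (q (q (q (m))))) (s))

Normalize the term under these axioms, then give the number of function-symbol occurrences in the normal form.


1. (p (f (q (q (q (m))))) (s))  →  (f (q (q (q (m)))))
normal form: (f (q (q (q (m)))))

size = 5


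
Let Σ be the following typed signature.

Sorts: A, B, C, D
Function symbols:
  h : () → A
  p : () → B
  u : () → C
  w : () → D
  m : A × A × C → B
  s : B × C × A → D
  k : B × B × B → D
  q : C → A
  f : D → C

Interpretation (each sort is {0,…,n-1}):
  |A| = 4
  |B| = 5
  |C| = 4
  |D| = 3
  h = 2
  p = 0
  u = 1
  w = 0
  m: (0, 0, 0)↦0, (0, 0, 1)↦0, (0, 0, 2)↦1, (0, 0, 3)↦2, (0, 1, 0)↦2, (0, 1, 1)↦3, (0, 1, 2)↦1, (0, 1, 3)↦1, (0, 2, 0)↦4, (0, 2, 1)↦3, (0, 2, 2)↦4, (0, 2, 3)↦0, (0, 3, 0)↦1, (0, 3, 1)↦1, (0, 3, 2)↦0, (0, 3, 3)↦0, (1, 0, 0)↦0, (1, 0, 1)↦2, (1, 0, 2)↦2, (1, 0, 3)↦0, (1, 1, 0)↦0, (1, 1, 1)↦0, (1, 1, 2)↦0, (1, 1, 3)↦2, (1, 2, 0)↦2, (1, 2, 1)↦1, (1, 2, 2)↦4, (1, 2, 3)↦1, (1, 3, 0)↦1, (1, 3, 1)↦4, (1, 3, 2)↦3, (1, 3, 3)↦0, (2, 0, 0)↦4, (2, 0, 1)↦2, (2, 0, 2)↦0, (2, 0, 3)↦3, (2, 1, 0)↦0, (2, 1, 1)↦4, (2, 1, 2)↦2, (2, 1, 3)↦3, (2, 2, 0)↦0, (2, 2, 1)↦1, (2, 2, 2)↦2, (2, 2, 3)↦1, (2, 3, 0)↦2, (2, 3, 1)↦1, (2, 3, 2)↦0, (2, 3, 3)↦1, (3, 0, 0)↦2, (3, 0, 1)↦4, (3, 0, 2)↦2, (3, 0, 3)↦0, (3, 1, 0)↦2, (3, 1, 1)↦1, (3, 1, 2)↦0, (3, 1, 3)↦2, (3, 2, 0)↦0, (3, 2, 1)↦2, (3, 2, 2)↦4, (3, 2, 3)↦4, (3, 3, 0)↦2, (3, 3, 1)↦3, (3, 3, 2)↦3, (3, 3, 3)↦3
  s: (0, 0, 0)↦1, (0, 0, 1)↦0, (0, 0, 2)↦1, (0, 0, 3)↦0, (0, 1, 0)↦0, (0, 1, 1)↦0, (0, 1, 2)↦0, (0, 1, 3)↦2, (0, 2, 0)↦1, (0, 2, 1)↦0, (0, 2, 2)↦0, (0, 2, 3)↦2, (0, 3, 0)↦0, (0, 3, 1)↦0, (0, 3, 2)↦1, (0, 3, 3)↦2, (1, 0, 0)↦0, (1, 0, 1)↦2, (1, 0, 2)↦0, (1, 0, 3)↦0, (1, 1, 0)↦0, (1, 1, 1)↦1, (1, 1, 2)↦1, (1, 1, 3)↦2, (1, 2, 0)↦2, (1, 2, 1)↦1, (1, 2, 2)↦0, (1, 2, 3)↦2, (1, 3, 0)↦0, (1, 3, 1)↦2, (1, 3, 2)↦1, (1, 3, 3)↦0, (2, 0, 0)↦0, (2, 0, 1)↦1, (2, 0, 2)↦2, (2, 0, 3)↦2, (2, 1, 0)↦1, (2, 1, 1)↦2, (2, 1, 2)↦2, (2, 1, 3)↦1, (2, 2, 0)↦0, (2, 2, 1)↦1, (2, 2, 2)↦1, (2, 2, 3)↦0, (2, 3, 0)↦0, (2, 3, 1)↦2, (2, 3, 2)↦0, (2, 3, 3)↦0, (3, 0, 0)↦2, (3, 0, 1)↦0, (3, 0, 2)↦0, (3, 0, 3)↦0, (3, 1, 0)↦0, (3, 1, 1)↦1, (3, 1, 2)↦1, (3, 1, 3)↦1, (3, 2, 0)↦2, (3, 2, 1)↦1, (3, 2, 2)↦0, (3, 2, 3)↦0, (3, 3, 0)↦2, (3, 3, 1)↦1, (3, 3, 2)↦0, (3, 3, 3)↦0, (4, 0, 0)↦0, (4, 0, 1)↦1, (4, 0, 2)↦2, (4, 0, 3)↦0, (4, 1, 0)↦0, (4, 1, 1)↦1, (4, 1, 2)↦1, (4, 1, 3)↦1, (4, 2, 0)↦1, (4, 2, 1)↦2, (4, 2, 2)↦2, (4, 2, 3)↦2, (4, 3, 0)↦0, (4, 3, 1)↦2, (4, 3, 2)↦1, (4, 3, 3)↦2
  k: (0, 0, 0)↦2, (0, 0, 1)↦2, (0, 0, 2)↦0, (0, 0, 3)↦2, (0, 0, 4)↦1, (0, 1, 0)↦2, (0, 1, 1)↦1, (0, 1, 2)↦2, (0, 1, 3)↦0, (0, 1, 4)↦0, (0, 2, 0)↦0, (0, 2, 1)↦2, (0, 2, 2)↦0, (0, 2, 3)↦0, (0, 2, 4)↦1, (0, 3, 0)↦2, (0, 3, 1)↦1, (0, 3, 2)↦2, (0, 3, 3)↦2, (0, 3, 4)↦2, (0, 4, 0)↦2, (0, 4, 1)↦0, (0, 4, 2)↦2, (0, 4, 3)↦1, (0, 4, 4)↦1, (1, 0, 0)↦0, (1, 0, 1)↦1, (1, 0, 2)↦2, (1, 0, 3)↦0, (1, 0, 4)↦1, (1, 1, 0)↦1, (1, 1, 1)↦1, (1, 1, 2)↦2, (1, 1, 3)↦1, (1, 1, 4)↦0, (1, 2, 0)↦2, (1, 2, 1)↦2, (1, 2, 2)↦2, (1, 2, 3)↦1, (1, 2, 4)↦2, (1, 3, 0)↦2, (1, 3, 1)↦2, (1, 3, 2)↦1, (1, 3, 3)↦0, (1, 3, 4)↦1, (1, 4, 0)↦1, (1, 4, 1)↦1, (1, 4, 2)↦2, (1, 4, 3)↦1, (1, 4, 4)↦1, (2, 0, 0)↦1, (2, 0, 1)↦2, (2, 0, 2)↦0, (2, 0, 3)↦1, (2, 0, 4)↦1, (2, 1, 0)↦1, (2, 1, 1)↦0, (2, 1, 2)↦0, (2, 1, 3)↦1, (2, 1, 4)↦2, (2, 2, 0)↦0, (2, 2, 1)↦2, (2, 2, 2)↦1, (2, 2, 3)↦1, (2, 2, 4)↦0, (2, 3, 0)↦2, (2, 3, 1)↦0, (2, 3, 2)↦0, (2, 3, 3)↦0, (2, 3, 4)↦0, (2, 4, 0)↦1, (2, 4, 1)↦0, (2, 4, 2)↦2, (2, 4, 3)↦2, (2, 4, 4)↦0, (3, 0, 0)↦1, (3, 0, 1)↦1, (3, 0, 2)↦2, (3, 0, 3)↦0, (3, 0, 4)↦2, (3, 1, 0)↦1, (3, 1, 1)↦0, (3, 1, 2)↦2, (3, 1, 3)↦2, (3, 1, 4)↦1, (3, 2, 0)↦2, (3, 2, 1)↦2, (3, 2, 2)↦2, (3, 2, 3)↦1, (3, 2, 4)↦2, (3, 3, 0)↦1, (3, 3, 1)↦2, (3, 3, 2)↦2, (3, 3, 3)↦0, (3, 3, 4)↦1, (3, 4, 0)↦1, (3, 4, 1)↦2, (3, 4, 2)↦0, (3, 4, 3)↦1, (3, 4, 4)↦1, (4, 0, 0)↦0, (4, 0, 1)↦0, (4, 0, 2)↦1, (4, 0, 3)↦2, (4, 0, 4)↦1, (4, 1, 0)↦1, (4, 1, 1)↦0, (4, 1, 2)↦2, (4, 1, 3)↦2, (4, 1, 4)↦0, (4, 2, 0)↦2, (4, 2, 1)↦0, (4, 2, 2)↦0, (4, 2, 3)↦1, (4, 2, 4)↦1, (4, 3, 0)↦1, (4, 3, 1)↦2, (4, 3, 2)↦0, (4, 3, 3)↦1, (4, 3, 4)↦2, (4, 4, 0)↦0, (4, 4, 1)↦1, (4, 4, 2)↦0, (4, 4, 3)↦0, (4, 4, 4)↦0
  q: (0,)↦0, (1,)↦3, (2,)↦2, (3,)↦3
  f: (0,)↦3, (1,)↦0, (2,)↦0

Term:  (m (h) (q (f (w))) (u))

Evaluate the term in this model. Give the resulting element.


  h = 2
  w = 0
  (f (w)) = f(0,) = 3
  (q (f (w))) = q(3,) = 3
  u = 1
  (m (h) (q (f (w))) (u)) = m(2, 3, 1) = 1

value = 1


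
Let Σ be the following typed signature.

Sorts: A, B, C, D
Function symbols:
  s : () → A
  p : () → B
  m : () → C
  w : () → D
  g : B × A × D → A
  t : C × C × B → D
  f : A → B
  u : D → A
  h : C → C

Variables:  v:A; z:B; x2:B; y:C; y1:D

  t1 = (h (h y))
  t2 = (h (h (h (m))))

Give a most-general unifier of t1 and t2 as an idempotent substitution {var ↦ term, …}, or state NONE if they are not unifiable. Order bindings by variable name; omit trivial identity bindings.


{y ↦ (h (m))}


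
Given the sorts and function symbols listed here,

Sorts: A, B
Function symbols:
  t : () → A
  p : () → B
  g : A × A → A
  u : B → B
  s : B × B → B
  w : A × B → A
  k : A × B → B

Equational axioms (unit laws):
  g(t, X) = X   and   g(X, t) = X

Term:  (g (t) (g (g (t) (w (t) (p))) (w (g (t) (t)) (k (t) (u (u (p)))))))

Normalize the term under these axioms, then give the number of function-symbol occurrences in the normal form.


size = 11

1. (g (t) (g (g (t) (w (t) (p))) (w (g (t) (t)) (k (t) (u (u (p)))))))  →  (g (g (t) (w (t) (p))) (w (g (t) (t)) (k (t) (u (u (p))))))
2. (g (g (t) (w (t) (p))) (w (g (t) (t)) (k (t) (u (u (p))))))  →  (g (w (t) (p)) (w (g (t) (t)) (k (t) (u (u (p))))))
3. (g (w (t) (p)) (w (g (t) (t)) (k (t) (u (u (p))))))  →  (g (w (t) (p)) (w (t) (k (t) (u (u (p))))))
normal form: (g (w (t) (p)) (w (t) (k (t) (u (u (p))))))


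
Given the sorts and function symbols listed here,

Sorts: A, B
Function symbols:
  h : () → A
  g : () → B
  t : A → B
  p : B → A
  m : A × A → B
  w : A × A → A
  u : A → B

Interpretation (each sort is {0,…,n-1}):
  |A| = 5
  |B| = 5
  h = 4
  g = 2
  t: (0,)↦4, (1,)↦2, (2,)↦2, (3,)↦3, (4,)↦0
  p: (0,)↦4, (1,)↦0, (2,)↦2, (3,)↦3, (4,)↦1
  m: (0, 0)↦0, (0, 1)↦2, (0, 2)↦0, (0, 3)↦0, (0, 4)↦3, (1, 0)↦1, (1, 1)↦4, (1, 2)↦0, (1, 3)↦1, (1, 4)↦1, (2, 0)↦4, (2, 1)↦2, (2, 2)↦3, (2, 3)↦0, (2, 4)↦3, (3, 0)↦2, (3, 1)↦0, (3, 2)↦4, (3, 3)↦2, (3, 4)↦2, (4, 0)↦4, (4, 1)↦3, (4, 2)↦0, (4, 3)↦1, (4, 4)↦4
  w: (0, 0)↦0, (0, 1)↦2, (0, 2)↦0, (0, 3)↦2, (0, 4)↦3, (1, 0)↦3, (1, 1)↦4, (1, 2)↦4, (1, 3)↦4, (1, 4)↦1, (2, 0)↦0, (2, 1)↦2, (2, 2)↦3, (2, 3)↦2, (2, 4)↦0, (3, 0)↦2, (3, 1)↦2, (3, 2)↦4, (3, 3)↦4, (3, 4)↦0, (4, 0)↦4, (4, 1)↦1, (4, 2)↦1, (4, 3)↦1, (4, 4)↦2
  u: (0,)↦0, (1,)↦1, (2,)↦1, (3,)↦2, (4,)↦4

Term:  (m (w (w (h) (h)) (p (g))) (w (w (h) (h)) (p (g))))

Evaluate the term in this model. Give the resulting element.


value = 2

  h = 4
  h = 4
  (w (h) (h)) = w(4, 4) = 2
  g = 2
  (p (g)) = p(2,) = 2
  (w (w (h) (h)) (p (g))) = w(2, 2) = 3
  h = 4
  h = 4
  (w (h) (h)) = w(4, 4) = 2
  g = 2
  (p (g)) = p(2,) = 2
  (w (w (h) (h)) (p (g))) = w(2, 2) = 3
  (m (w (w (h) (h)) (p (g))) (w (w (h) (h)) (p (g)))) = m(3, 3) = 2


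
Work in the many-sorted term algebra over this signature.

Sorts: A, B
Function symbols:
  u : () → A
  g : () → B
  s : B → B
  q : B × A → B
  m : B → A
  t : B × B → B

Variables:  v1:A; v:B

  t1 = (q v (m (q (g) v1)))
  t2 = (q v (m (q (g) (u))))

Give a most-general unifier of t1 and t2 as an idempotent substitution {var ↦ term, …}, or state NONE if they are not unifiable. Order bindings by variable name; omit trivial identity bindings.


{v1 ↦ (u)}


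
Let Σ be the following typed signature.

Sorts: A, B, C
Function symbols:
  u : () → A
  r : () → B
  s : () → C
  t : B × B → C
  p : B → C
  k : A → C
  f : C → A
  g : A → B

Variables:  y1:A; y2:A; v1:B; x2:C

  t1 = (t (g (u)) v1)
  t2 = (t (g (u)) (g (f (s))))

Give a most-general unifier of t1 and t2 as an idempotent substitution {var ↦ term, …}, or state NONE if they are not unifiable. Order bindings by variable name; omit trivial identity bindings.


{v1 ↦ (g (f (s)))}


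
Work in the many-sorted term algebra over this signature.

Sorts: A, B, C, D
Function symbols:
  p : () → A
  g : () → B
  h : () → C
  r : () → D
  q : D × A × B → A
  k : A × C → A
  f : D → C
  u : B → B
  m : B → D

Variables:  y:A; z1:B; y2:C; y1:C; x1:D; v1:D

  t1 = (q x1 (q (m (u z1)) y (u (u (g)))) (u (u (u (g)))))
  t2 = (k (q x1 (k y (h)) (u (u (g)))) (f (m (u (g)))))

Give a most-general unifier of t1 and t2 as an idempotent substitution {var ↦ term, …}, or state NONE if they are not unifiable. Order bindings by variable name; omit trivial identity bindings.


NONE (not unifiable)

head clash or occurs-check failure — not unifiable


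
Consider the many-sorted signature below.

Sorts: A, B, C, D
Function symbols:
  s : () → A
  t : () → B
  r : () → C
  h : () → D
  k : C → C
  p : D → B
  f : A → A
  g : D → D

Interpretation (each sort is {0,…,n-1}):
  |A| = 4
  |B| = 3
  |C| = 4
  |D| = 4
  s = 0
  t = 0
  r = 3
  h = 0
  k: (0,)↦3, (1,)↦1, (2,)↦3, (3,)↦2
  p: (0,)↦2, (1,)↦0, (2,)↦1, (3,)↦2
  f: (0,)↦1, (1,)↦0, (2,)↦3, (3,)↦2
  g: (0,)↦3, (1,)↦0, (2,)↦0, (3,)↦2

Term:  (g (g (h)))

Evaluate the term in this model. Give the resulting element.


value = 2

  h = 0
  (g (h)) = g(0,) = 3
  (g (g (h))) = g(3,) = 2


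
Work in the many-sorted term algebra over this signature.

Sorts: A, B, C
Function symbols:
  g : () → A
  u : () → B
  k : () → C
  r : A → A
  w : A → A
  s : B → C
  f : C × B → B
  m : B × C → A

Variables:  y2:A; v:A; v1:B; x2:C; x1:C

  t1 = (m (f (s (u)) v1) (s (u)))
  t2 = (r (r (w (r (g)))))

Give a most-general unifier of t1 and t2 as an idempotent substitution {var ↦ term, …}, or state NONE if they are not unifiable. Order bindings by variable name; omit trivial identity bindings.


head clash or occurs-check failure — not unifiable

NONE (not unifiable)


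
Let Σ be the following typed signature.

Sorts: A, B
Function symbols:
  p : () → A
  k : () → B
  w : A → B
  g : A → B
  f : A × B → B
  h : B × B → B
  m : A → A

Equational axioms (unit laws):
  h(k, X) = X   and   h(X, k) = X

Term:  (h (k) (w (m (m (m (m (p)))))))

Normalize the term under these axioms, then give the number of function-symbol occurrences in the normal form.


size = 6

1. (h (k) (w (m (m (m (m (p)))))))  →  (w (m (m (m (m (p))))))
normal form: (w (m (m (m (m (p))))))


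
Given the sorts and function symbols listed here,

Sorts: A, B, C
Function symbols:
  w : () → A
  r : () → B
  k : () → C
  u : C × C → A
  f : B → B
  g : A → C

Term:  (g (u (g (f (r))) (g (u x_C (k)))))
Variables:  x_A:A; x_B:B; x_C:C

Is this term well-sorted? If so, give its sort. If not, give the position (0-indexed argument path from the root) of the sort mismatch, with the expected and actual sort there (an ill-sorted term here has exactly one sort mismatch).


        (r) : B
      (f (r)) : B
    (g (f (r))) : ✗ arg 0 at [0, 0, 0] has sort B, expected A
        x_C : C
        (k) : C
      (u x_C (k)) : A
    (g (u x_C (k))) : C

ill-sorted at position [0, 0, 0]: expected A, got B


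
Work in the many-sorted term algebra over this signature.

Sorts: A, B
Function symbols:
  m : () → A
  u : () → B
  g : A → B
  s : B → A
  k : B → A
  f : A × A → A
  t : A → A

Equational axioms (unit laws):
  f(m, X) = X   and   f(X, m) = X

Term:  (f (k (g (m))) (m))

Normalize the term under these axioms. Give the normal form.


normal form = (k (g (m)))

1. (f (k (g (m))) (m))  →  (k (g (m)))


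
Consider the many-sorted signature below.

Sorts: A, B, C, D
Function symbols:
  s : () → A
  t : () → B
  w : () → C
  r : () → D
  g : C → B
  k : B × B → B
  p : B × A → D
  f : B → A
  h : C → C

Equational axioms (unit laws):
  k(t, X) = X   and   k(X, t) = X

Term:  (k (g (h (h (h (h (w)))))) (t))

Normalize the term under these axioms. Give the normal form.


normal form = (g (h (h (h (h (w))))))

1. (k (g (h (h (h (h (w)))))) (t))  →  (g (h (h (h (h (w))))))


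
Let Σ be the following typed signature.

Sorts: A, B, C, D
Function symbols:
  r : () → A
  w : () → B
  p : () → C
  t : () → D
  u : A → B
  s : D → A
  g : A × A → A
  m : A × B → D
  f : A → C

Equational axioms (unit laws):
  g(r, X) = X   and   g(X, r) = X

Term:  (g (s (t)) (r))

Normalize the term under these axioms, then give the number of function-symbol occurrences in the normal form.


size = 2

1. (g (s (t)) (r))  →  (s (t))
normal form: (s (t))


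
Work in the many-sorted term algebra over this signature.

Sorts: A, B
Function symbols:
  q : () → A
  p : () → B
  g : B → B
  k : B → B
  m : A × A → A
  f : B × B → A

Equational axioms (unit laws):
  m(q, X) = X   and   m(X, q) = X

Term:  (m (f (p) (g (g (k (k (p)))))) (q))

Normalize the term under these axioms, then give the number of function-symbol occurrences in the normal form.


1. (m (f (p) (g (g (k (k (p)))))) (q))  →  (f (p) (g (g (k (k (p))))))
normal form: (f (p) (g (g (k (k (p))))))

size = 7
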